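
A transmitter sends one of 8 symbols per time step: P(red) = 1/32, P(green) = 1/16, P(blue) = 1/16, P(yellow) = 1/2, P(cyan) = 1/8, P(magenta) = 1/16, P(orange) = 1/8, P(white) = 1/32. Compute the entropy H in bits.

Each probability is a power of 1/2, so log₂(1/p) is an integer.
H = Σ p·log₂(1/p) = 1/32·5 + 1/16·4 + 1/16·4 + 1/2·1 + 1/8·3 + 1/16·4 + 1/8·3 + 1/32·5 = 2.3125 bits.

2.3125 bits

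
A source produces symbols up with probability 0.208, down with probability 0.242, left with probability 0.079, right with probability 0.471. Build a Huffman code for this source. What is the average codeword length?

Repeatedly combine the two least-probable nodes; the expected code length is the sum of the merged weights.
merge 79/1000 + 26/125 → 287/1000
merge 121/500 + 287/1000 → 529/1000
merge 471/1000 + 529/1000 → 1
L = 287/1000 + 529/1000 + 1 = 227/125 = 1.816 bits/symbol.

1.816 bits/symbol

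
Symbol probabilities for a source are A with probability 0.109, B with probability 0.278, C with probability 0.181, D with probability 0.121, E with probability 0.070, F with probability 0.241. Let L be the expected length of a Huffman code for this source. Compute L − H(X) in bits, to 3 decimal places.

0.039 bits

Entropy H = −Σ p log₂ p ≈ 2.4403 bits.
Huffman merges: 7/100+109/1000→179/1000; 121/1000+179/1000→3/10; 181/1000+241/1000→211/500; 139/500+3/10→289/500; 211/500+289/500→1. L = 2479/1000 ≈ 2.4790.
L − H = 2.4790 − 2.4403 = 0.039 bits.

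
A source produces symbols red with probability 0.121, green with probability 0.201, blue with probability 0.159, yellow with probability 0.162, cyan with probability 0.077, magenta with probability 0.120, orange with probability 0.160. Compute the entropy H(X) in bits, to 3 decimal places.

2.756 bits

H = −Σ pᵢ log₂ pᵢ.
−0.121·log₂(0.121) = 0.3687
−0.201·log₂(0.201) = 0.4653
−0.159·log₂(0.159) = 0.4218
−0.162·log₂(0.162) = 0.4254
−0.077·log₂(0.077) = 0.2848
−0.120·log₂(0.120) = 0.3671
−0.160·log₂(0.160) = 0.4230
Sum ≈ 2.7561 → 2.756 bits.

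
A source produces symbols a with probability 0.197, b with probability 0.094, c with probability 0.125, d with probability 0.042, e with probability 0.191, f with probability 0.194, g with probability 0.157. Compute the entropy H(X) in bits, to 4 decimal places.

H = −Σ pᵢ log₂ pᵢ.
−0.197·log₂(0.197) = 0.4617
−0.094·log₂(0.094) = 0.3207
−0.125·log₂(0.125) = 0.3750
−0.042·log₂(0.042) = 0.1921
−0.191·log₂(0.191) = 0.4562
−0.194·log₂(0.194) = 0.4590
−0.157·log₂(0.157) = 0.4194
Sum ≈ 2.6840 → 2.6840 bits.

2.6840 bits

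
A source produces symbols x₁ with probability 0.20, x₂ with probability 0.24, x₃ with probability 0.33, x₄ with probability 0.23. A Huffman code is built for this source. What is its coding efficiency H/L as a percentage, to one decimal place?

Entropy H = −Σ p log₂ p ≈ 1.9740 bits.
Huffman merges: 1/5+23/100→43/100; 6/25+33/100→57/100; 43/100+57/100→1. L = 2 ≈ 2.0000.
Efficiency = H/L = 1.9740/2.0000 = 98.7%.

98.7%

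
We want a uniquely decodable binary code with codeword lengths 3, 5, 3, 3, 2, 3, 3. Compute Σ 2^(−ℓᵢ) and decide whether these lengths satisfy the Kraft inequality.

0.90625; yes

With common denominator 2^5 = 32: Σ 2^(−ℓᵢ) = 4/32 + 1/32 + 4/32 + 4/32 + 8/32 + 4/32 + 4/32 = 29/32 = 0.90625.
Kraft's inequality requires Σ ≤ 1; here Σ = 0.90625 ≤ 1, so such a prefix code exists.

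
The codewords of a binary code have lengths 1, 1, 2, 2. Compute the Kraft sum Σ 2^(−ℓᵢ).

1.5

With common denominator 2^2 = 4: Σ 2^(−ℓᵢ) = 2/4 + 2/4 + 1/4 + 1/4 = 6/4 = 1.5.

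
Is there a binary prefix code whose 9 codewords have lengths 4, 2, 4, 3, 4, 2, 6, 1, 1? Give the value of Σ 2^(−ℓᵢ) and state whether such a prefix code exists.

With common denominator 2^6 = 64: Σ 2^(−ℓᵢ) = 4/64 + 16/64 + 4/64 + 8/64 + 4/64 + 16/64 + 1/64 + 32/64 + 32/64 = 117/64 = 1.828125.
Kraft's inequality requires Σ ≤ 1; here Σ = 1.828125 > 1, so no such prefix code exists.

1.828125; no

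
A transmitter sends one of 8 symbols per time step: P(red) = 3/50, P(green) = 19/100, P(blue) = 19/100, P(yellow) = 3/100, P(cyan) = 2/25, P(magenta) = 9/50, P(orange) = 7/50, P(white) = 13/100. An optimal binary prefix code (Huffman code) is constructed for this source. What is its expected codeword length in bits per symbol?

Repeatedly combine the two least-probable nodes; the expected code length is the sum of the merged weights.
merge 3/100 + 3/50 → 9/100
merge 2/25 + 9/100 → 17/100
merge 13/100 + 7/50 → 27/100
merge 17/100 + 9/50 → 7/20
merge 19/100 + 19/100 → 19/50
merge 27/100 + 7/20 → 31/50
merge 19/50 + 31/50 → 1
L = 9/100 + 17/100 + 27/100 + 7/20 + 19/50 + 31/50 + 1 = 72/25 = 2.88 bits/symbol.

2.88 bits/symbol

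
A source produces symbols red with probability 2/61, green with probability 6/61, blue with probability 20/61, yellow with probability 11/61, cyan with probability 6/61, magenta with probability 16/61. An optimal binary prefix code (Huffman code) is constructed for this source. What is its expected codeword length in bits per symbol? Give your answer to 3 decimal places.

Repeatedly combine the two least-probable nodes; the expected code length is the sum of the merged weights.
merge 2/61 + 6/61 → 8/61
merge 6/61 + 8/61 → 14/61
merge 11/61 + 14/61 → 25/61
merge 16/61 + 20/61 → 36/61
merge 25/61 + 36/61 → 1
L = 8/61 + 14/61 + 25/61 + 36/61 + 1 = 144/61 ≈ 2.361 bits/symbol.

2.361 bits/symbol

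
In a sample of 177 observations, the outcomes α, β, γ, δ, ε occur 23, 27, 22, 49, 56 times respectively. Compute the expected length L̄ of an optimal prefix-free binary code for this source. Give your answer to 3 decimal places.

2.254 bits/symbol

Probabilities are the counts divided by 177.
Repeatedly combine the two least-probable nodes; the expected code length is the sum of the merged weights.
merge 22/177 + 23/177 → 15/59
merge 9/59 + 15/59 → 24/59
merge 49/177 + 56/177 → 35/59
merge 24/59 + 35/59 → 1
L = 15/59 + 24/59 + 35/59 + 1 = 133/59 ≈ 2.254 bits/symbol.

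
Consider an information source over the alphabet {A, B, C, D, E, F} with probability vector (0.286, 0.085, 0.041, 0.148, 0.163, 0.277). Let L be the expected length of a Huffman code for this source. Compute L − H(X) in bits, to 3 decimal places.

0.045 bits

Entropy H = −Σ p log₂ p ≈ 2.3553 bits.
Huffman merges: 41/1000+17/200→63/500; 63/500+37/250→137/500; 163/1000+137/500→437/1000; 277/1000+143/500→563/1000; 437/1000+563/1000→1. L = 12/5 ≈ 2.4000.
L − H = 2.4000 − 2.3553 = 0.045 bits.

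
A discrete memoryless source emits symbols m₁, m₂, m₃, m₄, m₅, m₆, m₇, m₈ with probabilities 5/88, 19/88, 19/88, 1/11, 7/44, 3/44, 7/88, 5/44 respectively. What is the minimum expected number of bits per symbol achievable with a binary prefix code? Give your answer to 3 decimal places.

Repeatedly combine the two least-probable nodes; the expected code length is the sum of the merged weights.
merge 5/88 + 3/44 → 1/8
merge 7/88 + 1/11 → 15/88
merge 5/44 + 1/8 → 21/88
merge 7/44 + 15/88 → 29/88
merge 19/88 + 19/88 → 19/44
merge 21/88 + 29/88 → 25/44
merge 19/44 + 25/44 → 1
L = 1/8 + 15/88 + 21/88 + 29/88 + 19/44 + 25/44 + 1 = 63/22 ≈ 2.864 bits/symbol.

2.864 bits/symbol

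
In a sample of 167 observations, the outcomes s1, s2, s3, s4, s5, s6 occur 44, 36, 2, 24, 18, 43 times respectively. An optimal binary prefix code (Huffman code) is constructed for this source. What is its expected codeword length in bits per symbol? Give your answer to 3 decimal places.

Probabilities are the counts divided by 167.
Repeatedly combine the two least-probable nodes; the expected code length is the sum of the merged weights.
merge 2/167 + 18/167 → 20/167
merge 20/167 + 24/167 → 44/167
merge 36/167 + 43/167 → 79/167
merge 44/167 + 44/167 → 88/167
merge 79/167 + 88/167 → 1
L = 20/167 + 44/167 + 79/167 + 88/167 + 1 = 398/167 ≈ 2.383 bits/symbol.

2.383 bits/symbol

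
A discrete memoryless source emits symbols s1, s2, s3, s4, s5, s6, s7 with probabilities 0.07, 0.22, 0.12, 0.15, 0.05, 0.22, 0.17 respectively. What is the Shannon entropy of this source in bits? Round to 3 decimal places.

2.658 bits

H = −Σ pᵢ log₂ pᵢ.
−0.07·log₂(0.07) = 0.2686
−0.22·log₂(0.22) = 0.4806
−0.12·log₂(0.12) = 0.3671
−0.15·log₂(0.15) = 0.4105
−0.05·log₂(0.05) = 0.2161
−0.22·log₂(0.22) = 0.4806
−0.17·log₂(0.17) = 0.4346
Sum ≈ 2.6580 → 2.658 bits.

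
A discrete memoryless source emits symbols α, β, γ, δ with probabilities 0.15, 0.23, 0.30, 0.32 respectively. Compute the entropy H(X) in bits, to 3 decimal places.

H = −Σ pᵢ log₂ pᵢ.
−0.15·log₂(0.15) = 0.4105
−0.23·log₂(0.23) = 0.4877
−0.30·log₂(0.30) = 0.5211
−0.32·log₂(0.32) = 0.5260
Sum ≈ 1.9453 → 1.945 bits.

1.945 bits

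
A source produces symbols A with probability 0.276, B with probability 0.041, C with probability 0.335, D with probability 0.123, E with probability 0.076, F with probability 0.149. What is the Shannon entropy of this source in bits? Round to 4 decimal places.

H = −Σ pᵢ log₂ pᵢ.
−0.276·log₂(0.276) = 0.5126
−0.041·log₂(0.041) = 0.1889
−0.335·log₂(0.335) = 0.5286
−0.123·log₂(0.123) = 0.3719
−0.076·log₂(0.076) = 0.2826
−0.149·log₂(0.149) = 0.4092
Sum ≈ 2.2938 → 2.2938 bits.

2.2938 bits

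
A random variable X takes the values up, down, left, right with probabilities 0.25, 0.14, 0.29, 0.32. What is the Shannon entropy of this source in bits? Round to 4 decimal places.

H = −Σ pᵢ log₂ pᵢ.
−0.25·log₂(0.25) = 0.5000
−0.14·log₂(0.14) = 0.3971
−0.29·log₂(0.29) = 0.5179
−0.32·log₂(0.32) = 0.5260
Sum ≈ 1.9410 → 1.9410 bits.

1.9410 bits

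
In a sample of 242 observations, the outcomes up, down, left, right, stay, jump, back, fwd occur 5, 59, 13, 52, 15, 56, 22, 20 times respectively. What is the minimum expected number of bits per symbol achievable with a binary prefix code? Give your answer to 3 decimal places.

2.694 bits/symbol

Probabilities are the counts divided by 242.
Repeatedly combine the two least-probable nodes; the expected code length is the sum of the merged weights.
merge 5/242 + 13/242 → 9/121
merge 15/242 + 9/121 → 3/22
merge 10/121 + 1/11 → 21/121
merge 3/22 + 21/121 → 75/242
merge 26/121 + 28/121 → 54/121
merge 59/242 + 75/242 → 67/121
merge 54/121 + 67/121 → 1
L = 9/121 + 3/22 + 21/121 + 75/242 + 54/121 + 67/121 + 1 = 326/121 ≈ 2.694 bits/symbol.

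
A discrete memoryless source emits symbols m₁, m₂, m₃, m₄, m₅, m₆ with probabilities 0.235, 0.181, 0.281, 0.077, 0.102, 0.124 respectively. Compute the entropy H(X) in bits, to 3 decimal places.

H = −Σ pᵢ log₂ pᵢ.
−0.235·log₂(0.235) = 0.4910
−0.181·log₂(0.181) = 0.4463
−0.281·log₂(0.281) = 0.5146
−0.077·log₂(0.077) = 0.2848
−0.102·log₂(0.102) = 0.3359
−0.124·log₂(0.124) = 0.3734
Sum ≈ 2.4461 → 2.446 bits.

2.446 bits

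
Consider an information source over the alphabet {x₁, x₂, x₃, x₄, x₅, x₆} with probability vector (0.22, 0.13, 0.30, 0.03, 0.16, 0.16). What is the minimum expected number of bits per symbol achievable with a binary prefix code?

2.48 bits/symbol

Repeatedly combine the two least-probable nodes; the expected code length is the sum of the merged weights.
merge 3/100 + 13/100 → 4/25
merge 4/25 + 4/25 → 8/25
merge 4/25 + 11/50 → 19/50
merge 3/10 + 8/25 → 31/50
merge 19/50 + 31/50 → 1
L = 4/25 + 8/25 + 19/50 + 31/50 + 1 = 62/25 = 2.48 bits/symbol.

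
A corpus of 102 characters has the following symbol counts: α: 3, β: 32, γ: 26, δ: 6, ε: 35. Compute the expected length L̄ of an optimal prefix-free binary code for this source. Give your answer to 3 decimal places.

Probabilities are the counts divided by 102.
Repeatedly combine the two least-probable nodes; the expected code length is the sum of the merged weights.
merge 1/34 + 1/17 → 3/34
merge 3/34 + 13/51 → 35/102
merge 16/51 + 35/102 → 67/102
merge 35/102 + 67/102 → 1
L = 3/34 + 35/102 + 67/102 + 1 = 71/34 ≈ 2.088 bits/symbol.

2.088 bits/symbol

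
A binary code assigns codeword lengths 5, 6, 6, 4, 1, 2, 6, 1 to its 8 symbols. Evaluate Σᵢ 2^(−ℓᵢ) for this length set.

With common denominator 2^6 = 64: Σ 2^(−ℓᵢ) = 2/64 + 1/64 + 1/64 + 4/64 + 32/64 + 16/64 + 1/64 + 32/64 = 89/64 = 1.390625.

1.390625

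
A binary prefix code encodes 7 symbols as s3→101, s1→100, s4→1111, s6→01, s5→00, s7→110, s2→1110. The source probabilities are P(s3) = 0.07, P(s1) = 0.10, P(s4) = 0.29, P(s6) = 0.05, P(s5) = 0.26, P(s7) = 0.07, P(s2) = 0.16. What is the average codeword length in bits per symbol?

L̄ = Σ pᵢ·ℓᵢ = 0.07·3 + 0.10·3 + 0.29·4 + 0.05·2 + 0.26·2 + 0.07·3 + 0.16·4 = 3.14 bits/symbol.

3.14 bits/symbol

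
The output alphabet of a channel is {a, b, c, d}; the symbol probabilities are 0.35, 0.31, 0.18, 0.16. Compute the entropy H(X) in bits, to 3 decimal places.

H = −Σ pᵢ log₂ pᵢ.
−0.35·log₂(0.35) = 0.5301
−0.31·log₂(0.31) = 0.5238
−0.18·log₂(0.18) = 0.4453
−0.16·log₂(0.16) = 0.4230
Sum ≈ 1.9222 → 1.922 bits.

1.922 bits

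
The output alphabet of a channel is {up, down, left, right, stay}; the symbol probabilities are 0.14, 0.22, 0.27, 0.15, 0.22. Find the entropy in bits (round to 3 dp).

2.279 bits

H = −Σ pᵢ log₂ pᵢ.
−0.14·log₂(0.14) = 0.3971
−0.22·log₂(0.22) = 0.4806
−0.27·log₂(0.27) = 0.5100
−0.15·log₂(0.15) = 0.4105
−0.22·log₂(0.22) = 0.4806
Sum ≈ 2.2788 → 2.279 bits.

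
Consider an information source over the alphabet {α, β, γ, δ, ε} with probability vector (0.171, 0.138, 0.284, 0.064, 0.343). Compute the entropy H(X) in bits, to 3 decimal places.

H = −Σ pᵢ log₂ pᵢ.
−0.171·log₂(0.171) = 0.4357
−0.138·log₂(0.138) = 0.3943
−0.284·log₂(0.284) = 0.5158
−0.064·log₂(0.064) = 0.2538
−0.343·log₂(0.343) = 0.5295
Sum ≈ 2.1291 → 2.129 bits.

2.129 bits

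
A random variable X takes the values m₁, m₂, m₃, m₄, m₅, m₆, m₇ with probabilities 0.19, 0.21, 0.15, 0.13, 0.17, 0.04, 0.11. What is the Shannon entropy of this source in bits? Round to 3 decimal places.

2.692 bits

H = −Σ pᵢ log₂ pᵢ.
−0.19·log₂(0.19) = 0.4552
−0.21·log₂(0.21) = 0.4728
−0.15·log₂(0.15) = 0.4105
−0.13·log₂(0.13) = 0.3826
−0.17·log₂(0.17) = 0.4346
−0.04·log₂(0.04) = 0.1858
−0.11·log₂(0.11) = 0.3503
Sum ≈ 2.6919 → 2.692 bits.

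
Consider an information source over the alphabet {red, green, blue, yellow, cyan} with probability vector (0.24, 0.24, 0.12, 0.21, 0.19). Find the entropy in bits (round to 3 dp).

2.283 bits

H = −Σ pᵢ log₂ pᵢ.
−0.24·log₂(0.24) = 0.4941
−0.24·log₂(0.24) = 0.4941
−0.12·log₂(0.12) = 0.3671
−0.21·log₂(0.21) = 0.4728
−0.19·log₂(0.19) = 0.4552
Sum ≈ 2.2834 → 2.283 bits.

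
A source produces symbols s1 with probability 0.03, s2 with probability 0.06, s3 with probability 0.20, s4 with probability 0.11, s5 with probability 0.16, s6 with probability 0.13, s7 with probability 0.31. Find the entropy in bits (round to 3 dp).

2.539 bits

H = −Σ pᵢ log₂ pᵢ.
−0.03·log₂(0.03) = 0.1518
−0.06·log₂(0.06) = 0.2435
−0.20·log₂(0.20) = 0.4644
−0.11·log₂(0.11) = 0.3503
−0.16·log₂(0.16) = 0.4230
−0.13·log₂(0.13) = 0.3826
−0.31·log₂(0.31) = 0.5238
Sum ≈ 2.5394 → 2.539 bits.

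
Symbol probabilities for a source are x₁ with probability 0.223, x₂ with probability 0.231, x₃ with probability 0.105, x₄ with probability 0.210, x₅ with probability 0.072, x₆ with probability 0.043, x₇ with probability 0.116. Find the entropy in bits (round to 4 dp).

H = −Σ pᵢ log₂ pᵢ.
−0.223·log₂(0.223) = 0.4828
−0.231·log₂(0.231) = 0.4883
−0.105·log₂(0.105) = 0.3414
−0.210·log₂(0.210) = 0.4728
−0.072·log₂(0.072) = 0.2733
−0.043·log₂(0.043) = 0.1952
−0.116·log₂(0.116) = 0.3605
Sum ≈ 2.6144 → 2.6144 bits.

2.6144 bits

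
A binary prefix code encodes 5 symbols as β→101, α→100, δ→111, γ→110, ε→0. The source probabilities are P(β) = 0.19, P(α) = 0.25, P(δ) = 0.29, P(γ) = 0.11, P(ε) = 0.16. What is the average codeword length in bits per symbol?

2.68 bits/symbol

L̄ = Σ pᵢ·ℓᵢ = 0.19·3 + 0.25·3 + 0.29·3 + 0.11·3 + 0.16·1 = 2.68 bits/symbol.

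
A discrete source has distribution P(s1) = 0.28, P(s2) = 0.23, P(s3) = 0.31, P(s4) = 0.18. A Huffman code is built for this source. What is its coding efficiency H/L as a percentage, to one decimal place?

Entropy H = −Σ p log₂ p ≈ 1.9710 bits.
Huffman merges: 9/50+23/100→41/100; 7/25+31/100→59/100; 41/100+59/100→1. L = 2 ≈ 2.0000.
Efficiency = H/L = 1.9710/2.0000 = 98.5%.

98.5%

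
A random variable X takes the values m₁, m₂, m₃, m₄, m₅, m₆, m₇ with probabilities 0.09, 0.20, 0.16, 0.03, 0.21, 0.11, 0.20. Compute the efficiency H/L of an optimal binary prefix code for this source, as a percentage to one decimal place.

Entropy H = −Σ p log₂ p ≈ 2.6393 bits.
Huffman merges: 3/100+9/100→3/25; 11/100+3/25→23/100; 4/25+1/5→9/25; 1/5+21/100→41/100; 23/100+9/25→59/100; 41/100+59/100→1. L = 271/100 ≈ 2.7100.
Efficiency = H/L = 2.6393/2.7100 = 97.4%.

97.4%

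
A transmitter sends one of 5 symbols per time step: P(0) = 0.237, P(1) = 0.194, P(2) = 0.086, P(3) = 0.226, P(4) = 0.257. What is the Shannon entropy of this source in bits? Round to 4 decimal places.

H = −Σ pᵢ log₂ pᵢ.
−0.237·log₂(0.237) = 0.4923
−0.194·log₂(0.194) = 0.4590
−0.086·log₂(0.086) = 0.3044
−0.226·log₂(0.226) = 0.4849
−0.257·log₂(0.257) = 0.5038
Sum ≈ 2.2443 → 2.2443 bits.

2.2443 bits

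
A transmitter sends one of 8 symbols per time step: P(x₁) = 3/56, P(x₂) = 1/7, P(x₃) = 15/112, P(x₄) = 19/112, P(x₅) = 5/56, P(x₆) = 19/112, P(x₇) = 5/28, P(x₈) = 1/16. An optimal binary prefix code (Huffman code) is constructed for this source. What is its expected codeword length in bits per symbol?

2.9375 bits/symbol

Repeatedly combine the two least-probable nodes; the expected code length is the sum of the merged weights.
merge 3/56 + 1/16 → 13/112
merge 5/56 + 13/112 → 23/112
merge 15/112 + 1/7 → 31/112
merge 19/112 + 19/112 → 19/56
merge 5/28 + 23/112 → 43/112
merge 31/112 + 19/56 → 69/112
merge 43/112 + 69/112 → 1
L = 13/112 + 23/112 + 31/112 + 19/56 + 43/112 + 69/112 + 1 = 47/16 = 2.9375 bits/symbol.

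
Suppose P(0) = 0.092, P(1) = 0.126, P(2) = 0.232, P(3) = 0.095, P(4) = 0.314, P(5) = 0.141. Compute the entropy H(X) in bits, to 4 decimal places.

H = −Σ pᵢ log₂ pᵢ.
−0.092·log₂(0.092) = 0.3167
−0.126·log₂(0.126) = 0.3766
−0.232·log₂(0.232) = 0.4890
−0.095·log₂(0.095) = 0.3226
−0.314·log₂(0.314) = 0.5247
−0.141·log₂(0.141) = 0.3985
Sum ≈ 2.4281 → 2.4281 bits.

2.4281 bits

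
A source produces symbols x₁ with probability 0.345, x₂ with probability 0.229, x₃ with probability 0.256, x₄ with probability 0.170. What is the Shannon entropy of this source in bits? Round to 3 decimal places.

1.955 bits

H = −Σ pᵢ log₂ pᵢ.
−0.345·log₂(0.345) = 0.5297
−0.229·log₂(0.229) = 0.4870
−0.256·log₂(0.256) = 0.5032
−0.170·log₂(0.170) = 0.4346
Sum ≈ 1.9545 → 1.955 bits.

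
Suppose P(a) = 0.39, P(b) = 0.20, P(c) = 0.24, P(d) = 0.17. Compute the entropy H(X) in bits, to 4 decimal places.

1.9229 bits

H = −Σ pᵢ log₂ pᵢ.
−0.39·log₂(0.39) = 0.5298
−0.20·log₂(0.20) = 0.4644
−0.24·log₂(0.24) = 0.4941
−0.17·log₂(0.17) = 0.4346
Sum ≈ 1.9229 → 1.9229 bits.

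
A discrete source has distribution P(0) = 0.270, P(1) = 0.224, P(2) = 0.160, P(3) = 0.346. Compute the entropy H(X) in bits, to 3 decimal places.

H = −Σ pᵢ log₂ pᵢ.
−0.270·log₂(0.270) = 0.5100
−0.224·log₂(0.224) = 0.4835
−0.160·log₂(0.160) = 0.4230
−0.346·log₂(0.346) = 0.5298
Sum ≈ 1.9463 → 1.946 bits.

1.946 bits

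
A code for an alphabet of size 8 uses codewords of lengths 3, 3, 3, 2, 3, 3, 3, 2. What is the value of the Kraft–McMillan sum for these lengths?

With common denominator 2^3 = 8: Σ 2^(−ℓᵢ) = 1/8 + 1/8 + 1/8 + 2/8 + 1/8 + 1/8 + 1/8 + 2/8 = 10/8 = 1.25.

1.25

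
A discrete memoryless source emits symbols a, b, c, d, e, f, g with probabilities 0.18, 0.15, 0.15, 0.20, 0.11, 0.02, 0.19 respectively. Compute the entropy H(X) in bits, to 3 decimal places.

2.649 bits

H = −Σ pᵢ log₂ pᵢ.
−0.18·log₂(0.18) = 0.4453
−0.15·log₂(0.15) = 0.4105
−0.15·log₂(0.15) = 0.4105
−0.20·log₂(0.20) = 0.4644
−0.11·log₂(0.11) = 0.3503
−0.02·log₂(0.02) = 0.1129
−0.19·log₂(0.19) = 0.4552
Sum ≈ 2.6492 → 2.649 bits.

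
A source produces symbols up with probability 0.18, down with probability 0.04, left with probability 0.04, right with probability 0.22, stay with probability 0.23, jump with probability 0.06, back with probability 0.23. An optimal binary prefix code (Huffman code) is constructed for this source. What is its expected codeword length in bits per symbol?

2.54 bits/symbol

Repeatedly combine the two least-probable nodes; the expected code length is the sum of the merged weights.
merge 1/25 + 1/25 → 2/25
merge 3/50 + 2/25 → 7/50
merge 7/50 + 9/50 → 8/25
merge 11/50 + 23/100 → 9/20
merge 23/100 + 8/25 → 11/20
merge 9/20 + 11/20 → 1
L = 2/25 + 7/50 + 8/25 + 9/20 + 11/20 + 1 = 127/50 = 2.54 bits/symbol.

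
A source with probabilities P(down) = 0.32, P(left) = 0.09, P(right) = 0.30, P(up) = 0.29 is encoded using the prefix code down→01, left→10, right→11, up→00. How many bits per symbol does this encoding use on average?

2 bits/symbol

L̄ = Σ pᵢ·ℓᵢ = 0.32·2 + 0.09·2 + 0.30·2 + 0.29·2 = 2 bits/symbol.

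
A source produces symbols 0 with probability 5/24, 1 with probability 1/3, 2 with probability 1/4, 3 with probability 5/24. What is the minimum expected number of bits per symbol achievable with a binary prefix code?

2 bits/symbol

Repeatedly combine the two least-probable nodes; the expected code length is the sum of the merged weights.
merge 5/24 + 5/24 → 5/12
merge 1/4 + 1/3 → 7/12
merge 5/12 + 7/12 → 1
L = 5/12 + 7/12 + 1 = 2 bits/symbol.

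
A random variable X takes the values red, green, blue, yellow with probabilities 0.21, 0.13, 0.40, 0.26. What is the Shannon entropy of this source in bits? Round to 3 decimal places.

H = −Σ pᵢ log₂ pᵢ.
−0.21·log₂(0.21) = 0.4728
−0.13·log₂(0.13) = 0.3826
−0.40·log₂(0.40) = 0.5288
−0.26·log₂(0.26) = 0.5053
Sum ≈ 1.8895 → 1.890 bits.

1.890 bits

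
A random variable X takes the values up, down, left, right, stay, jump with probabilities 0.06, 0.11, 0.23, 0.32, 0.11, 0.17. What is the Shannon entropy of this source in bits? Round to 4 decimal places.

H = −Σ pᵢ log₂ pᵢ.
−0.06·log₂(0.06) = 0.2435
−0.11·log₂(0.11) = 0.3503
−0.23·log₂(0.23) = 0.4877
−0.32·log₂(0.32) = 0.5260
−0.11·log₂(0.11) = 0.3503
−0.17·log₂(0.17) = 0.4346
Sum ≈ 2.3924 → 2.3924 bits.

2.3924 bits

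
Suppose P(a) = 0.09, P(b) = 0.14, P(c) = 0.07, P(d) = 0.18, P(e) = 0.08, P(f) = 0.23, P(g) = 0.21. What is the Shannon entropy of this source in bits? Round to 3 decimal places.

2.676 bits

H = −Σ pᵢ log₂ pᵢ.
−0.09·log₂(0.09) = 0.3127
−0.14·log₂(0.14) = 0.3971
−0.07·log₂(0.07) = 0.2686
−0.18·log₂(0.18) = 0.4453
−0.08·log₂(0.08) = 0.2915
−0.23·log₂(0.23) = 0.4877
−0.21·log₂(0.21) = 0.4728
Sum ≈ 2.6756 → 2.676 bits.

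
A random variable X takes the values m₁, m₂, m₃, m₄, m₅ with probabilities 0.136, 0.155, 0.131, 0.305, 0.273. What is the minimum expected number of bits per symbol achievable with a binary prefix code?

2.267 bits/symbol

Repeatedly combine the two least-probable nodes; the expected code length is the sum of the merged weights.
merge 131/1000 + 17/125 → 267/1000
merge 31/200 + 267/1000 → 211/500
merge 273/1000 + 61/200 → 289/500
merge 211/500 + 289/500 → 1
L = 267/1000 + 211/500 + 289/500 + 1 = 2267/1000 = 2.267 bits/symbol.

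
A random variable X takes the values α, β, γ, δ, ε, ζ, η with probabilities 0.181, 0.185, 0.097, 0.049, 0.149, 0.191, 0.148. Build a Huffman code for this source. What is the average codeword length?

2.77 bits/symbol

Repeatedly combine the two least-probable nodes; the expected code length is the sum of the merged weights.
merge 49/1000 + 97/1000 → 73/500
merge 73/500 + 37/250 → 147/500
merge 149/1000 + 181/1000 → 33/100
merge 37/200 + 191/1000 → 47/125
merge 147/500 + 33/100 → 78/125
merge 47/125 + 78/125 → 1
L = 73/500 + 147/500 + 33/100 + 47/125 + 78/125 + 1 = 277/100 = 2.77 bits/symbol.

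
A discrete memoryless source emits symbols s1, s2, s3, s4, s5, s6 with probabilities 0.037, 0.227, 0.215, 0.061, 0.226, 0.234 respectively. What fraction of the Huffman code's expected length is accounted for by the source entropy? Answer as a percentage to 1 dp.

97.9%

Entropy H = −Σ p log₂ p ≈ 2.3597 bits.
Huffman merges: 37/1000+61/1000→49/500; 49/500+43/200→313/1000; 113/500+227/1000→453/1000; 117/500+313/1000→547/1000; 453/1000+547/1000→1. L = 2411/1000 ≈ 2.4110.
Efficiency = H/L = 2.3597/2.4110 = 97.9%.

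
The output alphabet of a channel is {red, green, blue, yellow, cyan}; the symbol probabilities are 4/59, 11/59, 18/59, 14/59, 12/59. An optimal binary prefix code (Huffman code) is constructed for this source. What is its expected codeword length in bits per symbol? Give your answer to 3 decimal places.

Repeatedly combine the two least-probable nodes; the expected code length is the sum of the merged weights.
merge 4/59 + 11/59 → 15/59
merge 12/59 + 14/59 → 26/59
merge 15/59 + 18/59 → 33/59
merge 26/59 + 33/59 → 1
L = 15/59 + 26/59 + 33/59 + 1 = 133/59 ≈ 2.254 bits/symbol.

2.254 bits/symbol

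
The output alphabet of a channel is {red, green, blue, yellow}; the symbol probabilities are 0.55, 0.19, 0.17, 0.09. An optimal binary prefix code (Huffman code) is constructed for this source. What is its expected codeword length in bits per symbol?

Repeatedly combine the two least-probable nodes; the expected code length is the sum of the merged weights.
merge 9/100 + 17/100 → 13/50
merge 19/100 + 13/50 → 9/20
merge 9/20 + 11/20 → 1
L = 13/50 + 9/20 + 1 = 171/100 = 1.71 bits/symbol.

1.71 bits/symbol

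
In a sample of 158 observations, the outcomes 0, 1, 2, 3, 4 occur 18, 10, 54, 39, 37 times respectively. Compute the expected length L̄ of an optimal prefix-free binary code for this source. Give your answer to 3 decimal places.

Probabilities are the counts divided by 158.
Repeatedly combine the two least-probable nodes; the expected code length is the sum of the merged weights.
merge 5/79 + 9/79 → 14/79
merge 14/79 + 37/158 → 65/158
merge 39/158 + 27/79 → 93/158
merge 65/158 + 93/158 → 1
L = 14/79 + 65/158 + 93/158 + 1 = 172/79 ≈ 2.177 bits/symbol.

2.177 bits/symbol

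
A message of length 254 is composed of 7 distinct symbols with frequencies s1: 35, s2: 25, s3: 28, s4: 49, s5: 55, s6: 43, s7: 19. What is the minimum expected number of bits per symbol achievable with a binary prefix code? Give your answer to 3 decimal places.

Probabilities are the counts divided by 254.
Repeatedly combine the two least-probable nodes; the expected code length is the sum of the merged weights.
merge 19/254 + 25/254 → 22/127
merge 14/127 + 35/254 → 63/254
merge 43/254 + 22/127 → 87/254
merge 49/254 + 55/254 → 52/127
merge 63/254 + 87/254 → 75/127
merge 52/127 + 75/127 → 1
L = 22/127 + 63/254 + 87/254 + 52/127 + 75/127 + 1 = 351/127 ≈ 2.764 bits/symbol.

2.764 bits/symbol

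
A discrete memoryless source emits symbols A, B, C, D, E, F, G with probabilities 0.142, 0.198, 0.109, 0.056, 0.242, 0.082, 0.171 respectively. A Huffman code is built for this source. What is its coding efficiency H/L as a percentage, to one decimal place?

Entropy H = −Σ p log₂ p ≈ 2.6708 bits.
Huffman merges: 7/125+41/500→69/500; 109/1000+69/500→247/1000; 71/500+171/1000→313/1000; 99/500+121/500→11/25; 247/1000+313/1000→14/25; 11/25+14/25→1. L = 1349/500 ≈ 2.6980.
Efficiency = H/L = 2.6708/2.6980 = 99.0%.

99.0%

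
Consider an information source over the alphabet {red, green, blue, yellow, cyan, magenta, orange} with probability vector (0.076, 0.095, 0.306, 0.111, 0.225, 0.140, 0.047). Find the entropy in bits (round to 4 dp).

2.5686 bits

H = −Σ pᵢ log₂ pᵢ.
−0.076·log₂(0.076) = 0.2826
−0.095·log₂(0.095) = 0.3226
−0.306·log₂(0.306) = 0.5228
−0.111·log₂(0.111) = 0.3520
−0.225·log₂(0.225) = 0.4842
−0.140·log₂(0.140) = 0.3971
−0.047·log₂(0.047) = 0.2073
Sum ≈ 2.5686 → 2.5686 bits.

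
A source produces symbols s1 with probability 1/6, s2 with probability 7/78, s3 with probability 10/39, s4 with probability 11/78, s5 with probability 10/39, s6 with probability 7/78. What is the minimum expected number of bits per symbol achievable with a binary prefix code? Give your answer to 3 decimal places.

2.487 bits/symbol

Repeatedly combine the two least-probable nodes; the expected code length is the sum of the merged weights.
merge 7/78 + 7/78 → 7/39
merge 11/78 + 1/6 → 4/13
merge 7/39 + 10/39 → 17/39
merge 10/39 + 4/13 → 22/39
merge 17/39 + 22/39 → 1
L = 7/39 + 4/13 + 17/39 + 22/39 + 1 = 97/39 ≈ 2.487 bits/symbol.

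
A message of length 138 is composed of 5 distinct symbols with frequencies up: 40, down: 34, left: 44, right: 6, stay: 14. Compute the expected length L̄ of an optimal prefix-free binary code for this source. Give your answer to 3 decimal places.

2.145 bits/symbol

Probabilities are the counts divided by 138.
Repeatedly combine the two least-probable nodes; the expected code length is the sum of the merged weights.
merge 1/23 + 7/69 → 10/69
merge 10/69 + 17/69 → 9/23
merge 20/69 + 22/69 → 14/23
merge 9/23 + 14/23 → 1
L = 10/69 + 9/23 + 14/23 + 1 = 148/69 ≈ 2.145 bits/symbol.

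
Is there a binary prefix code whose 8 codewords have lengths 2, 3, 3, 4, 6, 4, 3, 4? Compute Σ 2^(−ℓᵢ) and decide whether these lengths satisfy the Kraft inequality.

With common denominator 2^6 = 64: Σ 2^(−ℓᵢ) = 16/64 + 8/64 + 8/64 + 4/64 + 1/64 + 4/64 + 8/64 + 4/64 = 53/64 = 0.828125.
Kraft's inequality requires Σ ≤ 1; here Σ = 0.828125 ≤ 1, so such a prefix code exists.

0.828125; yes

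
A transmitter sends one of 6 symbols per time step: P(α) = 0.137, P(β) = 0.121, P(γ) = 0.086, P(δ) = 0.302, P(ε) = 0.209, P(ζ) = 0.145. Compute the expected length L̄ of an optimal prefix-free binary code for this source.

Repeatedly combine the two least-probable nodes; the expected code length is the sum of the merged weights.
merge 43/500 + 121/1000 → 207/1000
merge 137/1000 + 29/200 → 141/500
merge 207/1000 + 209/1000 → 52/125
merge 141/500 + 151/500 → 73/125
merge 52/125 + 73/125 → 1
L = 207/1000 + 141/500 + 52/125 + 73/125 + 1 = 2489/1000 = 2.489 bits/symbol.

2.489 bits/symbol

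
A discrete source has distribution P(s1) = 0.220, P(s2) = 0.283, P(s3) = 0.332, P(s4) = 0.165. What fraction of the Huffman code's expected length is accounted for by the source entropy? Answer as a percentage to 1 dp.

97.6%

Entropy H = −Σ p log₂ p ≈ 1.9530 bits.
Huffman merges: 33/200+11/50→77/200; 283/1000+83/250→123/200; 77/200+123/200→1. L = 2 ≈ 2.0000.
Efficiency = H/L = 1.9530/2.0000 = 97.6%.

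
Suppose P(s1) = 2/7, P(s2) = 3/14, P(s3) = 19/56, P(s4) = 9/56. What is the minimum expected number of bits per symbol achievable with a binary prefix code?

Repeatedly combine the two least-probable nodes; the expected code length is the sum of the merged weights.
merge 9/56 + 3/14 → 3/8
merge 2/7 + 19/56 → 5/8
merge 3/8 + 5/8 → 1
L = 3/8 + 5/8 + 1 = 2 bits/symbol.

2 bits/symbol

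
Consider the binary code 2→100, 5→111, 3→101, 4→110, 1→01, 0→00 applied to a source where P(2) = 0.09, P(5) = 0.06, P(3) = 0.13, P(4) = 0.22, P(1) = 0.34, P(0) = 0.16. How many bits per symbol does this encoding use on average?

2.5 bits/symbol

L̄ = Σ pᵢ·ℓᵢ = 0.09·3 + 0.06·3 + 0.13·3 + 0.22·3 + 0.34·2 + 0.16·2 = 2.5 bits/symbol.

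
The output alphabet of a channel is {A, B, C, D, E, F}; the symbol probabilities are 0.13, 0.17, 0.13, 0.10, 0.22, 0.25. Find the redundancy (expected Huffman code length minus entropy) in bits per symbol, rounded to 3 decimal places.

Entropy H = −Σ p log₂ p ≈ 2.5126 bits.
Huffman merges: 1/10+13/100→23/100; 13/100+17/100→3/10; 11/50+23/100→9/20; 1/4+3/10→11/20; 9/20+11/20→1. L = 253/100 ≈ 2.5300.
L − H = 2.5300 − 2.5126 = 0.017 bits.

0.017 bits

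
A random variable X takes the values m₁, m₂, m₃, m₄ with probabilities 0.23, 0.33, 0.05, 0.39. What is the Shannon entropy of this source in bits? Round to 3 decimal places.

1.761 bits

H = −Σ pᵢ log₂ pᵢ.
−0.23·log₂(0.23) = 0.4877
−0.33·log₂(0.33) = 0.5278
−0.05·log₂(0.05) = 0.2161
−0.39·log₂(0.39) = 0.5298
Sum ≈ 1.7614 → 1.761 bits.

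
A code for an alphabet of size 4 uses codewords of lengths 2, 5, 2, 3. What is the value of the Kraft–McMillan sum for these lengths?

0.65625

With common denominator 2^5 = 32: Σ 2^(−ℓᵢ) = 8/32 + 1/32 + 8/32 + 4/32 = 21/32 = 0.65625.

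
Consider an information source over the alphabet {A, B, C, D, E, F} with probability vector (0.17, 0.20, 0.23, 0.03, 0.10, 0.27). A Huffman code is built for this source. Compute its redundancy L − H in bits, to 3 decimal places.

Entropy H = −Σ p log₂ p ≈ 2.3806 bits.
Huffman merges: 3/100+1/10→13/100; 13/100+17/100→3/10; 1/5+23/100→43/100; 27/100+3/10→57/100; 43/100+57/100→1. L = 243/100 ≈ 2.4300.
L − H = 2.4300 − 2.3806 = 0.049 bits.

0.049 bits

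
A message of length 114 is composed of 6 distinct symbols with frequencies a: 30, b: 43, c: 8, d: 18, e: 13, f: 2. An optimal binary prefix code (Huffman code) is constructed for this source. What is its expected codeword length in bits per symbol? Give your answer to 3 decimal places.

2.272 bits/symbol

Probabilities are the counts divided by 114.
Repeatedly combine the two least-probable nodes; the expected code length is the sum of the merged weights.
merge 1/57 + 4/57 → 5/57
merge 5/57 + 13/114 → 23/114
merge 3/19 + 23/114 → 41/114
merge 5/19 + 41/114 → 71/114
merge 43/114 + 71/114 → 1
L = 5/57 + 23/114 + 41/114 + 71/114 + 1 = 259/114 ≈ 2.272 bits/symbol.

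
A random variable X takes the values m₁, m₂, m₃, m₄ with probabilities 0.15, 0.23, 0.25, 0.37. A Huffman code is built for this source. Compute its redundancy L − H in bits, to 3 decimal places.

0.071 bits

Entropy H = −Σ p log₂ p ≈ 1.9289 bits.
Huffman merges: 3/20+23/100→19/50; 1/4+37/100→31/50; 19/50+31/50→1. L = 2 ≈ 2.0000.
L − H = 2.0000 − 1.9289 = 0.071 bits.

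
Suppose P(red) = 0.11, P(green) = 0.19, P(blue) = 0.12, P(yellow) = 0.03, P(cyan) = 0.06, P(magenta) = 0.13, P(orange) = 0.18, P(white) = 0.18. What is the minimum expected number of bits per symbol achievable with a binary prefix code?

Repeatedly combine the two least-probable nodes; the expected code length is the sum of the merged weights.
merge 3/100 + 3/50 → 9/100
merge 9/100 + 11/100 → 1/5
merge 3/25 + 13/100 → 1/4
merge 9/50 + 9/50 → 9/25
merge 19/100 + 1/5 → 39/100
merge 1/4 + 9/25 → 61/100
merge 39/100 + 61/100 → 1
L = 9/100 + 1/5 + 1/4 + 9/25 + 39/100 + 61/100 + 1 = 29/10 = 2.9 bits/symbol.

2.9 bits/symbol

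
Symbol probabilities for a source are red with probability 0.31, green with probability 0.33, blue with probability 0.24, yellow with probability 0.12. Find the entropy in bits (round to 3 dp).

1.913 bits

H = −Σ pᵢ log₂ pᵢ.
−0.31·log₂(0.31) = 0.5238
−0.33·log₂(0.33) = 0.5278
−0.24·log₂(0.24) = 0.4941
−0.12·log₂(0.12) = 0.3671
Sum ≈ 1.9128 → 1.913 bits.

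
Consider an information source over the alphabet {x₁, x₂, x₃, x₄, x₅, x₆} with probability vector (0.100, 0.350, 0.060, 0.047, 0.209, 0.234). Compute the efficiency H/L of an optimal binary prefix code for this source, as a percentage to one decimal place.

Entropy H = −Σ p log₂ p ≈ 2.2755 bits.
Huffman merges: 47/1000+3/50→107/1000; 1/10+107/1000→207/1000; 207/1000+209/1000→52/125; 117/500+7/20→73/125; 52/125+73/125→1. L = 1157/500 ≈ 2.3140.
Efficiency = H/L = 2.2755/2.3140 = 98.3%.

98.3%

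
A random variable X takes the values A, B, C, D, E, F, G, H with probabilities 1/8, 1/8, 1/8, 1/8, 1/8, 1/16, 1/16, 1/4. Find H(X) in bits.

2.875 bits

Each probability is a power of 1/2, so log₂(1/p) is an integer.
H = Σ p·log₂(1/p) = 1/8·3 + 1/8·3 + 1/8·3 + 1/8·3 + 1/8·3 + 1/16·4 + 1/16·4 + 1/4·2 = 2.875 bits.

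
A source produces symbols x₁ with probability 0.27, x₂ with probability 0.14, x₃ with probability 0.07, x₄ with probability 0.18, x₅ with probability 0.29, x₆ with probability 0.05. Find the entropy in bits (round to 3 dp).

2.355 bits

H = −Σ pᵢ log₂ pᵢ.
−0.27·log₂(0.27) = 0.5100
−0.14·log₂(0.14) = 0.3971
−0.07·log₂(0.07) = 0.2686
−0.18·log₂(0.18) = 0.4453
−0.29·log₂(0.29) = 0.5179
−0.05·log₂(0.05) = 0.2161
Sum ≈ 2.3550 → 2.355 bits.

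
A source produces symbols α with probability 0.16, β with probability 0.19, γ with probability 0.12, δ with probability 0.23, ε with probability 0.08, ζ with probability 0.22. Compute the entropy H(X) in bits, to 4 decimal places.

H = −Σ pᵢ log₂ pᵢ.
−0.16·log₂(0.16) = 0.4230
−0.19·log₂(0.19) = 0.4552
−0.12·log₂(0.12) = 0.3671
−0.23·log₂(0.23) = 0.4877
−0.08·log₂(0.08) = 0.2915
−0.22·log₂(0.22) = 0.4806
Sum ≈ 2.5051 → 2.5051 bits.

2.5051 bits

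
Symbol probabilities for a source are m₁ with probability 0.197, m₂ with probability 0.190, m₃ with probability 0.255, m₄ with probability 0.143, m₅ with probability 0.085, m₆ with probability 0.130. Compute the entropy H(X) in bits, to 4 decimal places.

H = −Σ pᵢ log₂ pᵢ.
−0.197·log₂(0.197) = 0.4617
−0.190·log₂(0.190) = 0.4552
−0.255·log₂(0.255) = 0.5027
−0.143·log₂(0.143) = 0.4012
−0.085·log₂(0.085) = 0.3023
−0.130·log₂(0.130) = 0.3826
Sum ≈ 2.5058 → 2.5058 bits.

2.5058 bits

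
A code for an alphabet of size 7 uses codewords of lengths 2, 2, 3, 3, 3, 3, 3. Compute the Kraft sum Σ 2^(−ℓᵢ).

With common denominator 2^3 = 8: Σ 2^(−ℓᵢ) = 2/8 + 2/8 + 1/8 + 1/8 + 1/8 + 1/8 + 1/8 = 9/8 = 1.125.

1.125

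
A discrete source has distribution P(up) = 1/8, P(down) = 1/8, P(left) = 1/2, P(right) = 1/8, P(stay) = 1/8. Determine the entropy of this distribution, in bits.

2 bits

Each probability is a power of 1/2, so log₂(1/p) is an integer.
H = Σ p·log₂(1/p) = 1/8·3 + 1/8·3 + 1/2·1 + 1/8·3 + 1/8·3 = 2 bits.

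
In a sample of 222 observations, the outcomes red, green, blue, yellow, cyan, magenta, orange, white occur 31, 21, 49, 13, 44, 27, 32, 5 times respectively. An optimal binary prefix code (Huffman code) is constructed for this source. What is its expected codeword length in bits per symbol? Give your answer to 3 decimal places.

2.838 bits/symbol

Probabilities are the counts divided by 222.
Repeatedly combine the two least-probable nodes; the expected code length is the sum of the merged weights.
merge 5/222 + 13/222 → 3/37
merge 3/37 + 7/74 → 13/74
merge 9/74 + 31/222 → 29/111
merge 16/111 + 13/74 → 71/222
merge 22/111 + 49/222 → 31/74
merge 29/111 + 71/222 → 43/74
merge 31/74 + 43/74 → 1
L = 3/37 + 13/74 + 29/111 + 71/222 + 31/74 + 43/74 + 1 = 105/37 ≈ 2.838 bits/symbol.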